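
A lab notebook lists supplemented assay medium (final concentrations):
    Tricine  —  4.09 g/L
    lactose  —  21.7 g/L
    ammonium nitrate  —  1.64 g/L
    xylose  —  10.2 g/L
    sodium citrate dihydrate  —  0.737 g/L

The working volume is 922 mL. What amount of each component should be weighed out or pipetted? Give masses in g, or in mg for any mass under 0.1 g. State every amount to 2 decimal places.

Tricine 3.77 g; lactose 20.01 g; ammonium nitrate 1.51 g; xylose 9.40 g; sodium citrate dihydrate 0.68 g

Scale factor relative to 1 L: 0.922.
Tricine: 4.09 g/L × 0.922 L = 3.77 g
lactose: 21.7 g/L × 0.922 L = 20.01 g
ammonium nitrate: 1.64 g/L × 0.922 L = 1.51 g
xylose: 10.2 g/L × 0.922 L = 9.40 g
sodium citrate dihydrate: 0.737 g/L × 0.922 L = 0.68 g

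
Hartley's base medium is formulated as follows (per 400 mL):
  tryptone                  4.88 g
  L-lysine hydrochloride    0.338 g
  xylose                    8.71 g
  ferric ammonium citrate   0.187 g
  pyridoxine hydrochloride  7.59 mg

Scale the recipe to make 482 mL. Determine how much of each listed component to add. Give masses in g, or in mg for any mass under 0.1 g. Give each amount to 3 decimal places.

tryptone 5.880 g; L-lysine hydrochloride 0.407 g; xylose 10.496 g; ferric ammonium citrate 0.225 g; pyridoxine hydrochloride 9.146 mg

Ratio of target to recipe volume: 482 / 400 = 1.205.
tryptone: 4.88 g × (482 mL / 400 mL) = 5.880 g
L-lysine hydrochloride: 0.338 g × (482 mL / 400 mL) = 0.407 g
xylose: 8.71 g × (482 mL / 400 mL) = 10.496 g
ferric ammonium citrate: 0.187 g × (482 mL / 400 mL) = 0.225 g
pyridoxine hydrochloride: 7.59 mg × (482 mL / 400 mL) = 9.146 mg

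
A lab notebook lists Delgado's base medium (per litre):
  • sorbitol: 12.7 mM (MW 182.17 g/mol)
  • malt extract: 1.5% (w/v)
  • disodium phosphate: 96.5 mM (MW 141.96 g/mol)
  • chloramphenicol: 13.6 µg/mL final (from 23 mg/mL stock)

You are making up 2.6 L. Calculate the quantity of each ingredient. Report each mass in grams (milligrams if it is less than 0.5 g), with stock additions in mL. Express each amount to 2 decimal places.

sorbitol 6.02 g; malt extract 39.00 g; disodium phosphate 35.62 g; chloramphenicol 1.54 mL

Working volume: 2.6 L.
sorbitol: 12.7 mmol/L × 182.17 g/mol × 2.6 L ÷ 1000 = 6.02 g
malt extract: 1.5 g per 100 mL × 2600 mL ÷ 100 = 39.00 g
disodium phosphate: 96.5 mmol/L × 141.96 g/mol × 2.6 L ÷ 1000 = 35.62 g
chloramphenicol: C1V1 = C2V2 → 13.6 µg/mL × 2600 mL ÷ 23000 µg/mL = 1.54 mL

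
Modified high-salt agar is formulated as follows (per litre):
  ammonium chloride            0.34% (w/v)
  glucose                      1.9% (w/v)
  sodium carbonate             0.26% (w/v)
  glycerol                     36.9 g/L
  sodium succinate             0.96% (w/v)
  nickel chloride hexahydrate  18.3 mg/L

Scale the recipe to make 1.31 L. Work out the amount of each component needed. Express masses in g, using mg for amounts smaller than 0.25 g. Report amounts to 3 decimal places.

Scale factor relative to 1 L: 1.31.
ammonium chloride: 0.34 g per 100 mL × 1310 mL ÷ 100 = 4.454 g
glucose: 1.9% w/v = 19 g/L → 19 × 1.31 L = 24.890 g
sodium carbonate: 0.26% w/v = 2.6 g/L → 2.6 × 1.31 L = 3.406 g
glycerol: 36.9 g/L × 1.31 L = 48.339 g
sodium succinate: 0.96 g per 100 mL × 1310 mL ÷ 100 = 12.576 g
nickel chloride hexahydrate: 18.3 mg/L × 1.31 L = 23.973 mg

ammonium chloride 4.454 g; glucose 24.890 g; sodium carbonate 3.406 g; glycerol 48.339 g; sodium succinate 12.576 g; nickel chloride hexahydrate 23.973 mg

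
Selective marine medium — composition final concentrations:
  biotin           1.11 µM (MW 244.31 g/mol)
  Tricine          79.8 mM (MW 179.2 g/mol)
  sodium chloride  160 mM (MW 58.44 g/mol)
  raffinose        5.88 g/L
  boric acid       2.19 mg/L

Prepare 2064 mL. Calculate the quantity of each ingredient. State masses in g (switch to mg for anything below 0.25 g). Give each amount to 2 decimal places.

Target volume = 2064 mL = 2.064 L.
biotin: 1.11 µmol/L × 244.31 g/mol × 2.064 L ÷ 1000 = 0.56 mg
Tricine: 79.8 mmol/L × 179.2 g/mol × 2.064 L ÷ 1000 = 29.52 g
sodium chloride: 160 mmol/L × 58.44 g/mol × 2.064 L ÷ 1000 = 19.30 g
raffinose: 5.88 g/L × 2.064 L = 12.14 g
boric acid: 2.19 mg/L × 2.064 L = 4.52 mg

biotin 0.56 mg; Tricine 29.52 g; sodium chloride 19.30 g; raffinose 12.14 g; boric acid 4.52 mg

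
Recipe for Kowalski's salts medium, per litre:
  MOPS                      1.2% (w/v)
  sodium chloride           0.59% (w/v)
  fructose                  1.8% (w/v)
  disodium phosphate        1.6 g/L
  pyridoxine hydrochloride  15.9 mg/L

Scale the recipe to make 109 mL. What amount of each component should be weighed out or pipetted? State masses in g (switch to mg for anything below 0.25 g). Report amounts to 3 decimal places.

MOPS 1.308 g; sodium chloride 0.643 g; fructose 1.962 g; disodium phosphate 174.400 mg; pyridoxine hydrochloride 1.733 mg

Scale factor relative to 1 L: 0.109.
MOPS: 1.2% w/v = 12 g/L → 12 × 0.109 L = 1.308 g
sodium chloride: 0.59% w/v = 5.9 g/L → 5.9 × 0.109 L = 0.643 g
fructose: 1.8 g per 100 mL × 109 mL ÷ 100 = 1.962 g
disodium phosphate: 1.6 g/L × 0.109 L = 0.1744 g = 174.400 mg
pyridoxine hydrochloride: 15.9 mg/L × 0.109 L = 1.733 mg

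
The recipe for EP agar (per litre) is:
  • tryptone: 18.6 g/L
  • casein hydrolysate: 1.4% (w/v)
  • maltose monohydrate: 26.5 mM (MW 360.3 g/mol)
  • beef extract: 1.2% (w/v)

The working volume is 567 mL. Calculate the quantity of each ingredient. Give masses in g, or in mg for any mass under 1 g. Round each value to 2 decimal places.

Scale factor relative to 1 L: 0.567.
tryptone: 18.6 g/L × 0.567 L = 10.55 g
casein hydrolysate: 1.4% w/v = 14 g/L → 14 × 0.567 L = 7.94 g
maltose monohydrate: 26.5 mmol/L × 360.3 g/mol × 0.567 L ÷ 1000 = 5.41 g
beef extract: 1.2 g per 100 mL × 567 mL ÷ 100 = 6.80 g

tryptone 10.55 g; casein hydrolysate 7.94 g; maltose monohydrate 5.41 g; beef extract 6.80 g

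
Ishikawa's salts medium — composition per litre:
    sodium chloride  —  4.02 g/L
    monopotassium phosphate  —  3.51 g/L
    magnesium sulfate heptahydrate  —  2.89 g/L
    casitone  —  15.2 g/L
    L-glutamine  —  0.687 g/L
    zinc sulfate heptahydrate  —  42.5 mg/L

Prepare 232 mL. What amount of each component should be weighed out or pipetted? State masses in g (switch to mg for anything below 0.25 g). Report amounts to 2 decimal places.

Target volume = 232 mL = 0.232 L.
sodium chloride: 4.02 g/L × 0.232 L = 0.93 g
monopotassium phosphate: 3.51 g/L × 0.232 L = 0.81 g
magnesium sulfate heptahydrate: 2.89 g/L × 0.232 L = 0.67 g
casitone: 15.2 g/L × 0.232 L = 3.53 g
L-glutamine: 0.687 g/L × 0.232 L = 0.159384 g = 159.38 mg
zinc sulfate heptahydrate: 42.5 mg/L × 0.232 L = 9.86 mg

sodium chloride 0.93 g; monopotassium phosphate 0.81 g; magnesium sulfate heptahydrate 0.67 g; casitone 3.53 g; L-glutamine 159.38 mg; zinc sulfate heptahydrate 9.86 mg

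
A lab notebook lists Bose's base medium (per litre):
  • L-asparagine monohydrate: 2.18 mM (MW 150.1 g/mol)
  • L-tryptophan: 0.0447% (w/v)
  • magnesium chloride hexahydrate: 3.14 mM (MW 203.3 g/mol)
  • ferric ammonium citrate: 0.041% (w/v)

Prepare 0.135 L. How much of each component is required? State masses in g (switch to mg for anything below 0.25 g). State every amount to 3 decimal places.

Scale factor relative to 1 L: 0.135.
L-asparagine monohydrate: 2.18 mmol/L × 150.1 mg/mmol × 0.135 L = 44.174 mg
L-tryptophan: 0.0447 g per 100 mL × 135 mL ÷ 100 = 0.060345 g = 60.345 mg
magnesium chloride hexahydrate: 3.14 mmol/L × 203.3 mg/mmol × 0.135 L = 86.179 mg
ferric ammonium citrate: 0.041 g per 100 mL × 135 mL ÷ 100 = 0.05535 g = 55.350 mg

L-asparagine monohydrate 44.174 mg; L-tryptophan 60.345 mg; magnesium chloride hexahydrate 86.179 mg; ferric ammonium citrate 55.350 mg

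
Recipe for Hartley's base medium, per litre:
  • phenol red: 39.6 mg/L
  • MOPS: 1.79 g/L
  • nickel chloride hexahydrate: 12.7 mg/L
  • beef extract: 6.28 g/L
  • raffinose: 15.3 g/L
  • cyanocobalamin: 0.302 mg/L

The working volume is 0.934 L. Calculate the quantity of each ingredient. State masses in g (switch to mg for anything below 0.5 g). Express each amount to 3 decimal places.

Scale factor relative to 1 L: 0.934.
phenol red: 39.6 mg/L × 0.934 L = 36.986 mg
MOPS: 1.79 g/L × 0.934 L = 1.672 g
nickel chloride hexahydrate: 12.7 mg/L × 0.934 L = 11.862 mg
beef extract: 6.28 g/L × 0.934 L = 5.866 g
raffinose: 15.3 g/L × 0.934 L = 14.290 g
cyanocobalamin: 0.302 mg/L × 0.934 L = 0.282 mg

phenol red 36.986 mg; MOPS 1.672 g; nickel chloride hexahydrate 11.862 mg; beef extract 5.866 g; raffinose 14.290 g; cyanocobalamin 0.282 mg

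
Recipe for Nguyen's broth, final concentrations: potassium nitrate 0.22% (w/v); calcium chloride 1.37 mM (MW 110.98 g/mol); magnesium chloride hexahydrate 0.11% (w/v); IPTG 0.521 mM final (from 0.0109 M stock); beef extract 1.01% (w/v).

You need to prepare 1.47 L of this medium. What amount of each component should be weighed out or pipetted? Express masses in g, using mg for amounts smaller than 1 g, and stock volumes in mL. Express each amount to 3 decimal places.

potassium nitrate 3.234 g; calcium chloride 223.503 mg; magnesium chloride hexahydrate 1.617 g; IPTG 70.263 mL; beef extract 14.847 g

Working volume: 1.47 L.
potassium nitrate: 0.22 g per 100 mL × 1470 mL ÷ 100 = 3.234 g
calcium chloride: 1.37 mmol/L × 110.98 mg/mmol × 1.47 L = 223.503 mg
magnesium chloride hexahydrate: 0.11 g per 100 mL × 1470 mL ÷ 100 = 1.617 g
IPTG: dilute stock: 0.521 mM × 1470 mL ÷ 10.9 mM = 70.263 mL
beef extract: 1.01 g per 100 mL × 1470 mL ÷ 100 = 14.847 g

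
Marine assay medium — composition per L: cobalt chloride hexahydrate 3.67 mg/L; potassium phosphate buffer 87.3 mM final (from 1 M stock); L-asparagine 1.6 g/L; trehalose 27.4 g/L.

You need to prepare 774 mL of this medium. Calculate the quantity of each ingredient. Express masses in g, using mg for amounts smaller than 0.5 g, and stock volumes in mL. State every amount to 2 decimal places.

Working volume: 774 mL = 0.774 L.
cobalt chloride hexahydrate: 3.67 mg/L × 0.774 L = 2.84 mg
potassium phosphate buffer: dilute stock: 87.3 mM × 774 mL ÷ 1000 mM = 67.57 mL
L-asparagine: 1.6 g/L × 0.774 L = 1.24 g
trehalose: 27.4 g/L × 0.774 L = 21.21 g

cobalt chloride hexahydrate 2.84 mg; potassium phosphate buffer 67.57 mL; L-asparagine 1.24 g; trehalose 21.21 g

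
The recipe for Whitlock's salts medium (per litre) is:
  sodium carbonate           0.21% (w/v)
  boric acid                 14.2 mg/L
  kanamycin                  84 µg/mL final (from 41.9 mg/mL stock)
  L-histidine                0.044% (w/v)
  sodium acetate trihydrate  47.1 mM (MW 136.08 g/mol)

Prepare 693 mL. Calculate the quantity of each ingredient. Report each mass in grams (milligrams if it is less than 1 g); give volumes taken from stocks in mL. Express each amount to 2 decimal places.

Target volume = 693 mL = 0.693 L.
sodium carbonate: 0.21% w/v = 2.1 g/L → 2.1 × 0.693 L = 1.46 g
boric acid: 14.2 mg/L × 0.693 L = 9.84 mg
kanamycin: V = C2·V2/C1 = 84 µg/mL × 693 mL ÷ 41900 µg/mL = 1.39 mL
L-histidine: 0.044 g per 100 mL × 693 mL ÷ 100 = 0.30492 g = 304.92 mg
sodium acetate trihydrate: 47.1 mmol/L × 136.08 g/mol × 0.693 L ÷ 1000 = 4.44 g

sodium carbonate 1.46 g; boric acid 9.84 mg; kanamycin 1.39 mL; L-histidine 304.92 mg; sodium acetate trihydrate 4.44 g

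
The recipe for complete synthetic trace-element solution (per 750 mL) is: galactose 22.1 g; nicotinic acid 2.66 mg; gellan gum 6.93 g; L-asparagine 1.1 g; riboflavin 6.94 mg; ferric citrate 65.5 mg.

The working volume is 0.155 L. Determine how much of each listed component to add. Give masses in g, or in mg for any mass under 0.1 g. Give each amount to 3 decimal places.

galactose 4.567 g; nicotinic acid 0.550 mg; gellan gum 1.432 g; L-asparagine 0.227 g; riboflavin 1.434 mg; ferric citrate 13.537 mg

Scale factor = 155 mL / 750 mL = 0.206667.
galactose: 22.1 g × (155 mL / 750 mL) = 4.567 g
nicotinic acid: 2.66 mg × (155 mL / 750 mL) = 0.550 mg
gellan gum: 6.93 g × (155 mL / 750 mL) = 1.432 g
L-asparagine: 1.1 g × (155 mL / 750 mL) = 0.227 g
riboflavin: 6.94 mg × (155 mL / 750 mL) = 1.434 mg
ferric citrate: 65.5 mg × (155 mL / 750 mL) = 13.537 mg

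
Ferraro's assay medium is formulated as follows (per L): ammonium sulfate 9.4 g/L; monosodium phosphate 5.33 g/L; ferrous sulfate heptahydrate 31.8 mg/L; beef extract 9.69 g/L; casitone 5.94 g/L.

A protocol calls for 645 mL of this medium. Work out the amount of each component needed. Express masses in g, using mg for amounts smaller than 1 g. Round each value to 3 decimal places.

ammonium sulfate 6.063 g; monosodium phosphate 3.438 g; ferrous sulfate heptahydrate 20.511 mg; beef extract 6.250 g; casitone 3.831 g

Scale factor relative to 1 L: 0.645.
ammonium sulfate: 9.4 g/L × 0.645 L = 6.063 g
monosodium phosphate: 5.33 g/L × 0.645 L = 3.438 g
ferrous sulfate heptahydrate: 31.8 mg/L × 0.645 L = 20.511 mg
beef extract: 9.69 g/L × 0.645 L = 6.250 g
casitone: 5.94 g/L × 0.645 L = 3.831 g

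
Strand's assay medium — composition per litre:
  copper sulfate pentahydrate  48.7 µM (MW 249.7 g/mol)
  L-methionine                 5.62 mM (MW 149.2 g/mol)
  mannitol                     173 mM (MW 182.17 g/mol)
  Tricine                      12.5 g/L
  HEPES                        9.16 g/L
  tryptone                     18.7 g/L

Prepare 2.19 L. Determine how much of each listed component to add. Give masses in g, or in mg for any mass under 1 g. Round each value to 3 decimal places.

copper sulfate pentahydrate 26.631 mg; L-methionine 1.836 g; mannitol 69.019 g; Tricine 27.375 g; HEPES 20.060 g; tryptone 40.953 g

Working volume: 2.19 L.
copper sulfate pentahydrate: 48.7 µmol/L × 249.7 g/mol × 2.19 L ÷ 1000 = 26.631 mg
L-methionine: 5.62 mmol/L × 149.2 g/mol × 2.19 L ÷ 1000 = 1.836 g
mannitol: 173 mmol/L × 182.17 g/mol × 2.19 L ÷ 1000 = 69.019 g
Tricine: 12.5 g/L × 2.19 L = 27.375 g
HEPES: 9.16 g/L × 2.19 L = 20.060 g
tryptone: 18.7 g/L × 2.19 L = 40.953 g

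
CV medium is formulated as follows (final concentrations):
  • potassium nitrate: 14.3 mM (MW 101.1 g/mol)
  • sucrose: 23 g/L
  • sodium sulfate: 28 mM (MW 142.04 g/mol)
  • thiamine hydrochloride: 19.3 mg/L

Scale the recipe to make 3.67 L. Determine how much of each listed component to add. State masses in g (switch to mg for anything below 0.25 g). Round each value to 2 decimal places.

Scale factor relative to 1 L: 3.67.
potassium nitrate: 14.3 mmol/L × 101.1 g/mol × 3.67 L ÷ 1000 = 5.31 g
sucrose: 23 g/L × 3.67 L = 84.41 g
sodium sulfate: 28 mmol/L × 142.04 g/mol × 3.67 L ÷ 1000 = 14.60 g
thiamine hydrochloride: 19.3 mg/L × 3.67 L = 70.83 mg

potassium nitrate 5.31 g; sucrose 84.41 g; sodium sulfate 14.60 g; thiamine hydrochloride 70.83 mg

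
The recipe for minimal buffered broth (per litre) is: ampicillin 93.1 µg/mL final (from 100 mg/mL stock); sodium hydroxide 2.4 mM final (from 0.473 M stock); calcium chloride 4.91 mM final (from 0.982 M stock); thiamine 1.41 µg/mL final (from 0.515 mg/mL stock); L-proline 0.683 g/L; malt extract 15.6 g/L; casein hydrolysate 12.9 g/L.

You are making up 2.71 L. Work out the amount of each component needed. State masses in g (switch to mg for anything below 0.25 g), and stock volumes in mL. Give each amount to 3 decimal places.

Working volume: 2.71 L.
ampicillin: V = C2·V2/C1 = 93.1 µg/mL × 2710 mL ÷ 100000 µg/mL = 2.523 mL
sodium hydroxide: dilute stock: 2.4 mM × 2710 mL ÷ 473 mM = 13.751 mL
calcium chloride: dilute stock: 4.91 mM × 2710 mL ÷ 982 mM = 13.550 mL
thiamine: C1V1 = C2V2 → 1.41 µg/mL × 2710 mL ÷ 515 µg/mL = 7.420 mL
L-proline: 0.683 g/L × 2.71 L = 1.851 g
malt extract: 15.6 g/L × 2.71 L = 42.276 g
casein hydrolysate: 12.9 g/L × 2.71 L = 34.959 g

ampicillin 2.523 mL; sodium hydroxide 13.751 mL; calcium chloride 13.550 mL; thiamine 7.420 mL; L-proline 1.851 g; malt extract 42.276 g; casein hydrolysate 34.959 g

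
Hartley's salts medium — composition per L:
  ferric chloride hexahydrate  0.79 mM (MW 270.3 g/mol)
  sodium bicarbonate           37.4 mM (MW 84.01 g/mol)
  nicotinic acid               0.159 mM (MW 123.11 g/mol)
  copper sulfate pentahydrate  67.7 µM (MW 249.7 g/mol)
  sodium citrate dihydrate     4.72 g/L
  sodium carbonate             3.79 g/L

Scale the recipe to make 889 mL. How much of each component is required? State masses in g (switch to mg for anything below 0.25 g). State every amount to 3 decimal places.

Working volume: 889 mL = 0.889 L.
ferric chloride hexahydrate: 0.79 mmol/L × 270.3 mg/mmol × 0.889 L = 189.834 mg
sodium bicarbonate: 37.4 mmol/L × 84.01 g/mol × 0.889 L ÷ 1000 = 2.793 g
nicotinic acid: 0.159 mmol/L × 123.11 mg/mmol × 0.889 L = 17.402 mg
copper sulfate pentahydrate: 67.7 µmol/L × 249.7 g/mol × 0.889 L ÷ 1000 = 15.028 mg
sodium citrate dihydrate: 4.72 g/L × 0.889 L = 4.196 g
sodium carbonate: 3.79 g/L × 0.889 L = 3.369 g

ferric chloride hexahydrate 189.834 mg; sodium bicarbonate 2.793 g; nicotinic acid 17.402 mg; copper sulfate pentahydrate 15.028 mg; sodium citrate dihydrate 4.196 g; sodium carbonate 3.369 g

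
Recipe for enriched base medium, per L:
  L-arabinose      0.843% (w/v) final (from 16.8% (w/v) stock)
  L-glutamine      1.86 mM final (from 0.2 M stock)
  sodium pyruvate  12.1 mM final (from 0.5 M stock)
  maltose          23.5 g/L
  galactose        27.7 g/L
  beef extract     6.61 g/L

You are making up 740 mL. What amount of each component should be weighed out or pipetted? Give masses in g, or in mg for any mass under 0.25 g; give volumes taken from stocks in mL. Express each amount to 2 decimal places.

L-arabinose 37.13 mL; L-glutamine 6.88 mL; sodium pyruvate 17.91 mL; maltose 17.39 g; galactose 20.50 g; beef extract 4.89 g

Target volume = 740 mL = 0.74 L.
L-arabinose: V = C2·V2/C1 = 0.843% ÷ 16.8% × 740 mL = 37.13 mL
L-glutamine: dilute stock: 1.86 mM × 740 mL ÷ 200 mM = 6.88 mL
sodium pyruvate: C1V1 = C2V2 → 12.1 mM × 740 mL ÷ 500 mM = 17.91 mL
maltose: 23.5 g/L × 0.74 L = 17.39 g
galactose: 27.7 g/L × 0.74 L = 20.50 g
beef extract: 6.61 g/L × 0.74 L = 4.89 g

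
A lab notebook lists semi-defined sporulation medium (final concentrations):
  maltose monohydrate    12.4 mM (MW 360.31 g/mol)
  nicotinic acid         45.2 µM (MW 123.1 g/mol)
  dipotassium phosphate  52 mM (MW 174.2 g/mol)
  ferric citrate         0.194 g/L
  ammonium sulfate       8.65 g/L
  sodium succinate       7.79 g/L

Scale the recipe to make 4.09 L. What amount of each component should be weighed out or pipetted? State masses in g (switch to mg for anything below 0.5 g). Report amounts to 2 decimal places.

Scale factor relative to 1 L: 4.09.
maltose monohydrate: 12.4 mmol/L × 360.31 g/mol × 4.09 L ÷ 1000 = 18.27 g
nicotinic acid: 45.2 µmol/L × 123.1 g/mol × 4.09 L ÷ 1000 = 22.76 mg
dipotassium phosphate: 52 mmol/L × 174.2 g/mol × 4.09 L ÷ 1000 = 37.05 g
ferric citrate: 0.194 g/L × 4.09 L = 0.79 g
ammonium sulfate: 8.65 g/L × 4.09 L = 35.38 g
sodium succinate: 7.79 g/L × 4.09 L = 31.86 g

maltose monohydrate 18.27 g; nicotinic acid 22.76 mg; dipotassium phosphate 37.05 g; ferric citrate 0.79 g; ammonium sulfate 35.38 g; sodium succinate 31.86 g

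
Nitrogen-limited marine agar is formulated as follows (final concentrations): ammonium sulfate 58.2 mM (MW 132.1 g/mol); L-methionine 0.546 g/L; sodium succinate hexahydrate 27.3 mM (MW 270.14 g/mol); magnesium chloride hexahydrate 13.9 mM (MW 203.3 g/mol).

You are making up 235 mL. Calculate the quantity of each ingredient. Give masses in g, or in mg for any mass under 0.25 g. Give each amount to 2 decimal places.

Scale factor relative to 1 L: 0.235.
ammonium sulfate: 58.2 mmol/L × 132.1 g/mol × 0.235 L ÷ 1000 = 1.81 g
L-methionine: 0.546 g/L × 0.235 L = 0.12831 g = 128.31 mg
sodium succinate hexahydrate: 27.3 mmol/L × 270.14 g/mol × 0.235 L ÷ 1000 = 1.73 g
magnesium chloride hexahydrate: 13.9 mmol/L × 203.3 g/mol × 0.235 L ÷ 1000 = 0.66 g

ammonium sulfate 1.81 g; L-methionine 128.31 mg; sodium succinate hexahydrate 1.73 g; magnesium chloride hexahydrate 0.66 g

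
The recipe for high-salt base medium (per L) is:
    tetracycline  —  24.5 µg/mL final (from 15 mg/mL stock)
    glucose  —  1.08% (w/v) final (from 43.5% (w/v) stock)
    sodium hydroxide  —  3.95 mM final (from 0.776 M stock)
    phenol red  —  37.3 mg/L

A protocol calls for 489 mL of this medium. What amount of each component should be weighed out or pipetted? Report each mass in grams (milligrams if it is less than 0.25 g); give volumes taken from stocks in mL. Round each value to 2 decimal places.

tetracycline 0.80 mL; glucose 12.14 mL; sodium hydroxide 2.49 mL; phenol red 18.24 mg

Working volume: 489 mL = 0.489 L.
tetracycline: dilute stock: 24.5 µg/mL × 489 mL ÷ 15000 µg/mL = 0.80 mL
glucose: C1V1 = C2V2 → 1.08% ÷ 43.5% × 489 mL = 12.14 mL
sodium hydroxide: C1V1 = C2V2 → 3.95 mM × 489 mL ÷ 776 mM = 2.49 mL
phenol red: 37.3 mg/L × 0.489 L = 18.24 mg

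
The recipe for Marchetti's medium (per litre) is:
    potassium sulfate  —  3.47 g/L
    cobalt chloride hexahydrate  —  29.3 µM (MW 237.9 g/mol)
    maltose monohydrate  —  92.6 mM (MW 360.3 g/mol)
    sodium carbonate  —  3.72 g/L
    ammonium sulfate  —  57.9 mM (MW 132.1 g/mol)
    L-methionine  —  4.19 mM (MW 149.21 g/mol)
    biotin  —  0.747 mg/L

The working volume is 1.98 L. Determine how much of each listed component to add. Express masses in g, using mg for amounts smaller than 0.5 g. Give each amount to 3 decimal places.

potassium sulfate 6.871 g; cobalt chloride hexahydrate 13.802 mg; maltose monohydrate 66.060 g; sodium carbonate 7.366 g; ammonium sulfate 15.144 g; L-methionine 1.238 g; biotin 1.479 mg

Working volume: 1.98 L.
potassium sulfate: 3.47 g/L × 1.98 L = 6.871 g
cobalt chloride hexahydrate: 29.3 µmol/L × 237.9 g/mol × 1.98 L ÷ 1000 = 13.802 mg
maltose monohydrate: 92.6 mmol/L × 360.3 g/mol × 1.98 L ÷ 1000 = 66.060 g
sodium carbonate: 3.72 g/L × 1.98 L = 7.366 g
ammonium sulfate: 57.9 mmol/L × 132.1 g/mol × 1.98 L ÷ 1000 = 15.144 g
L-methionine: 4.19 mmol/L × 149.21 g/mol × 1.98 L ÷ 1000 = 1.238 g
biotin: 0.747 mg/L × 1.98 L = 1.479 mg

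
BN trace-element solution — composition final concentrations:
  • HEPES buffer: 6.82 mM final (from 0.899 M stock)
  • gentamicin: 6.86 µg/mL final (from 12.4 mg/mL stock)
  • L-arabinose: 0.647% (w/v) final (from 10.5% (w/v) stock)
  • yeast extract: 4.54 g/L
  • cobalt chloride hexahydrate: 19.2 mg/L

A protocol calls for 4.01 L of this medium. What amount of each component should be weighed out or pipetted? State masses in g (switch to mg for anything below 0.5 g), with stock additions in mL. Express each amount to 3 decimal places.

Scale factor relative to 1 L: 4.01.
HEPES buffer: V = C2·V2/C1 = 6.82 mM × 4010 mL ÷ 899 mM = 30.421 mL
gentamicin: V = C2·V2/C1 = 6.86 µg/mL × 4010 mL ÷ 12400 µg/mL = 2.218 mL
L-arabinose: dilute stock: 0.647% ÷ 10.5% × 4010 mL = 247.092 mL
yeast extract: 4.54 g/L × 4.01 L = 18.205 g
cobalt chloride hexahydrate: 19.2 mg/L × 4.01 L = 76.992 mg

HEPES buffer 30.421 mL; gentamicin 2.218 mL; L-arabinose 247.092 mL; yeast extract 18.205 g; cobalt chloride hexahydrate 76.992 mg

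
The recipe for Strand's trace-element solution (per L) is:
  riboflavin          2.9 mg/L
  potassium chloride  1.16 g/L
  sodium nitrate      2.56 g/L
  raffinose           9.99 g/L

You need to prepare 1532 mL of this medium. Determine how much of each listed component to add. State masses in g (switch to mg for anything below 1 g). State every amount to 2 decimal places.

Target volume = 1532 mL = 1.532 L.
riboflavin: 2.9 mg/L × 1.532 L = 4.44 mg
potassium chloride: 1.16 g/L × 1.532 L = 1.78 g
sodium nitrate: 2.56 g/L × 1.532 L = 3.92 g
raffinose: 9.99 g/L × 1.532 L = 15.30 g

riboflavin 4.44 mg; potassium chloride 1.78 g; sodium nitrate 3.92 g; raffinose 15.30 g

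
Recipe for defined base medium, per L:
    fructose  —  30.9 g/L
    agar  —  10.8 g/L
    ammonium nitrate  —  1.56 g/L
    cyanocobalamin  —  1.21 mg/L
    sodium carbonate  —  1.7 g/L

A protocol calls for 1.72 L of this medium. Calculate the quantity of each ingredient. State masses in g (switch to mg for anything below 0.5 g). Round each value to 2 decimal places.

Scale factor relative to 1 L: 1.72.
fructose: 30.9 g/L × 1.72 L = 53.15 g
agar: 10.8 g/L × 1.72 L = 18.58 g
ammonium nitrate: 1.56 g/L × 1.72 L = 2.68 g
cyanocobalamin: 1.21 mg/L × 1.72 L = 2.08 mg
sodium carbonate: 1.7 g/L × 1.72 L = 2.92 g

fructose 53.15 g; agar 18.58 g; ammonium nitrate 2.68 g; cyanocobalamin 2.08 mg; sodium carbonate 2.92 g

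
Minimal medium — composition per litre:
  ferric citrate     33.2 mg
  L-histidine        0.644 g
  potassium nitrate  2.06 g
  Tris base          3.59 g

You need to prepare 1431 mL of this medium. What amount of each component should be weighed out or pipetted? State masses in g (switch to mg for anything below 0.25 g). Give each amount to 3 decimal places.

Scale factor = 1431 mL / 1000 mL = 1.431.
ferric citrate: 33.2 mg × (1431 mL / 1000 mL) = 47.509 mg
L-histidine: 0.644 g × (1431 mL / 1000 mL) = 0.922 g
potassium nitrate: 2.06 g × (1431 mL / 1000 mL) = 2.948 g
Tris base: 3.59 g × (1431 mL / 1000 mL) = 5.137 g

ferric citrate 47.509 mg; L-histidine 0.922 g; potassium nitrate 2.948 g; Tris base 5.137 g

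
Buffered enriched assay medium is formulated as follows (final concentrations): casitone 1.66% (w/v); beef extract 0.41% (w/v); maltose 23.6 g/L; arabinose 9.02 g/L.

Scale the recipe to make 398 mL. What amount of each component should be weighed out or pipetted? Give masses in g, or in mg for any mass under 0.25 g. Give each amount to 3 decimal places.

casitone 6.607 g; beef extract 1.632 g; maltose 9.393 g; arabinose 3.590 g

Working volume: 398 mL = 0.398 L.
casitone: 1.66 g per 100 mL × 398 mL ÷ 100 = 6.607 g
beef extract: 0.41% w/v = 4.1 g/L → 4.1 × 0.398 L = 1.632 g
maltose: 23.6 g/L × 0.398 L = 9.393 g
arabinose: 9.02 g/L × 0.398 L = 3.590 g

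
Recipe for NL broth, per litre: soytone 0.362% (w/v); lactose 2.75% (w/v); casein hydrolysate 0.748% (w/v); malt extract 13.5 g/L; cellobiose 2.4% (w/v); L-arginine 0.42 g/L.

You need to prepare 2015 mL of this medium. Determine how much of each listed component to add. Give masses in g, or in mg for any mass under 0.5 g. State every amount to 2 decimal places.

Scale factor relative to 1 L: 2.015.
soytone: 0.362% w/v = 3.62 g/L → 3.62 × 2.015 L = 7.29 g
lactose: 2.75 g per 100 mL × 2015 mL ÷ 100 = 55.41 g
casein hydrolysate: 0.748% w/v = 7.48 g/L → 7.48 × 2.015 L = 15.07 g
malt extract: 13.5 g/L × 2.015 L = 27.20 g
cellobiose: 2.4% w/v = 24 g/L → 24 × 2.015 L = 48.36 g
L-arginine: 0.42 g/L × 2.015 L = 0.85 g

soytone 7.29 g; lactose 55.41 g; casein hydrolysate 15.07 g; malt extract 27.20 g; cellobiose 48.36 g; L-arginine 0.85 g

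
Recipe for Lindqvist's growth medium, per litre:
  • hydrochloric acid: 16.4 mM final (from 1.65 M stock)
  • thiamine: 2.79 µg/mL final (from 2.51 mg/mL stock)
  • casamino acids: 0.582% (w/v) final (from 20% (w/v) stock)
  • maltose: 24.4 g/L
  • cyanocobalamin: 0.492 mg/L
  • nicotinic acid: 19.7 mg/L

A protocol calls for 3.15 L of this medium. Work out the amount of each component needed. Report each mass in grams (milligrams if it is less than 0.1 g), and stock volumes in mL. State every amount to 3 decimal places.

hydrochloric acid 31.309 mL; thiamine 3.501 mL; casamino acids 91.665 mL; maltose 76.860 g; cyanocobalamin 1.550 mg; nicotinic acid 62.055 mg

Working volume: 3.15 L.
hydrochloric acid: V = C2·V2/C1 = 16.4 mM × 3150 mL ÷ 1650 mM = 31.309 mL
thiamine: C1V1 = C2V2 → 2.79 µg/mL × 3150 mL ÷ 2510 µg/mL = 3.501 mL
casamino acids: C1V1 = C2V2 → 0.582% ÷ 20% × 3150 mL = 91.665 mL
maltose: 24.4 g/L × 3.15 L = 76.860 g
cyanocobalamin: 0.492 mg/L × 3.15 L = 1.550 mg
nicotinic acid: 19.7 mg/L × 3.15 L = 62.055 mg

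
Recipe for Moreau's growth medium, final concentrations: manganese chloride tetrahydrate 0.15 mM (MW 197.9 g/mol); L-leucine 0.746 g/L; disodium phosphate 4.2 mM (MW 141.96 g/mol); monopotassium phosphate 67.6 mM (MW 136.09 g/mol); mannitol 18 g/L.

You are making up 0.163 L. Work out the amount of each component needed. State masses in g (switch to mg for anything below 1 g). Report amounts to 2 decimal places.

manganese chloride tetrahydrate 4.84 mg; L-leucine 121.60 mg; disodium phosphate 97.19 mg; monopotassium phosphate 1.50 g; mannitol 2.93 g

Working volume: 0.163 L.
manganese chloride tetrahydrate: 0.15 mmol/L × 197.9 mg/mmol × 0.163 L = 4.84 mg
L-leucine: 0.746 g/L × 0.163 L = 0.121598 g = 121.60 mg
disodium phosphate: 4.2 mmol/L × 141.96 mg/mmol × 0.163 L = 97.19 mg
monopotassium phosphate: 67.6 mmol/L × 136.09 g/mol × 0.163 L ÷ 1000 = 1.50 g
mannitol: 18 g/L × 0.163 L = 2.93 g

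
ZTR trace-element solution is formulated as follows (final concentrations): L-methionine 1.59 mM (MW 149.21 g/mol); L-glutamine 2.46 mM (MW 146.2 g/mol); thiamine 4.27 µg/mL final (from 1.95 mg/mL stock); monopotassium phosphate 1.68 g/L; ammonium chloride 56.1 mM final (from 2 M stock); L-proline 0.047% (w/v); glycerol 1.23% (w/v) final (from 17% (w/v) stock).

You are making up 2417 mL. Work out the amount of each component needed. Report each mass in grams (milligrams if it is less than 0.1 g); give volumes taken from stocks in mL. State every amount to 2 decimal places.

Target volume = 2417 mL = 2.417 L.
L-methionine: 1.59 mmol/L × 149.21 g/mol × 2.417 L ÷ 1000 = 0.57 g
L-glutamine: 2.46 mmol/L × 146.2 g/mol × 2.417 L ÷ 1000 = 0.87 g
thiamine: C1V1 = C2V2 → 4.27 µg/mL × 2417 mL ÷ 1950 µg/mL = 5.29 mL
monopotassium phosphate: 1.68 g/L × 2.417 L = 4.06 g
ammonium chloride: C1V1 = C2V2 → 56.1 mM × 2417 mL ÷ 2000 mM = 67.80 mL
L-proline: 0.047% w/v = 0.47 g/L → 0.47 × 2.417 L = 1.14 g
glycerol: dilute stock: 1.23% ÷ 17% × 2417 mL = 174.88 mL

L-methionine 0.57 g; L-glutamine 0.87 g; thiamine 5.29 mL; monopotassium phosphate 4.06 g; ammonium chloride 67.80 mL; L-proline 1.14 g; glycerol 174.88 mL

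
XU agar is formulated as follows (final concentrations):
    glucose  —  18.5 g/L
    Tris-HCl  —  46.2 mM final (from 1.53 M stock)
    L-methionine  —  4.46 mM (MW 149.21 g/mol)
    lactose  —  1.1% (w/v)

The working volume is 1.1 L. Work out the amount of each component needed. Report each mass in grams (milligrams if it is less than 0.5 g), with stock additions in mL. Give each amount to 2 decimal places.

glucose 20.35 g; Tris-HCl 33.22 mL; L-methionine 0.73 g; lactose 12.10 g

Scale factor relative to 1 L: 1.1.
glucose: 18.5 g/L × 1.1 L = 20.35 g
Tris-HCl: dilute stock: 46.2 mM × 1100 mL ÷ 1530 mM = 33.22 mL
L-methionine: 4.46 mmol/L × 149.21 g/mol × 1.1 L ÷ 1000 = 0.73 g
lactose: 1.1 g per 100 mL × 1100 mL ÷ 100 = 12.10 g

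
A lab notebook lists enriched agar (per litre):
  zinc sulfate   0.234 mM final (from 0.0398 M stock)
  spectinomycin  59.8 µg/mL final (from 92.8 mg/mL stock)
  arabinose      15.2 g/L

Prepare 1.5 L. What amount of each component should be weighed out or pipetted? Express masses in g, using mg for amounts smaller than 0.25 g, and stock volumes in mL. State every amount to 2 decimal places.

zinc sulfate 8.82 mL; spectinomycin 0.97 mL; arabinose 22.80 g

Scale factor relative to 1 L: 1.5.
zinc sulfate: V = C2·V2/C1 = 0.234 mM × 1500 mL ÷ 39.8 mM = 8.82 mL
spectinomycin: C1V1 = C2V2 → 59.8 µg/mL × 1500 mL ÷ 92800 µg/mL = 0.97 mL
arabinose: 15.2 g/L × 1.5 L = 22.80 g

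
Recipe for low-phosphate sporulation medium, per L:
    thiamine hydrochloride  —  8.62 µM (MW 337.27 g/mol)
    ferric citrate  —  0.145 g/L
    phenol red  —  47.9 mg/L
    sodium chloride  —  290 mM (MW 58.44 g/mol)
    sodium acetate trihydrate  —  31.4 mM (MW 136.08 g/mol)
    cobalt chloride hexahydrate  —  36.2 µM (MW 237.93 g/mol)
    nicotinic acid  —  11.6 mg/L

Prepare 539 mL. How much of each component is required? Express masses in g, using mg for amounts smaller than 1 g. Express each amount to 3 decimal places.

thiamine hydrochloride 1.567 mg; ferric citrate 78.155 mg; phenol red 25.818 mg; sodium chloride 9.135 g; sodium acetate trihydrate 2.303 g; cobalt chloride hexahydrate 4.642 mg; nicotinic acid 6.252 mg

Working volume: 539 mL = 0.539 L.
thiamine hydrochloride: 8.62 µmol/L × 337.27 g/mol × 0.539 L ÷ 1000 = 1.567 mg
ferric citrate: 0.145 g/L × 0.539 L = 0.078155 g = 78.155 mg
phenol red: 47.9 mg/L × 0.539 L = 25.818 mg
sodium chloride: 290 mmol/L × 58.44 g/mol × 0.539 L ÷ 1000 = 9.135 g
sodium acetate trihydrate: 31.4 mmol/L × 136.08 g/mol × 0.539 L ÷ 1000 = 2.303 g
cobalt chloride hexahydrate: 36.2 µmol/L × 237.93 g/mol × 0.539 L ÷ 1000 = 4.642 mg
nicotinic acid: 11.6 mg/L × 0.539 L = 6.252 mg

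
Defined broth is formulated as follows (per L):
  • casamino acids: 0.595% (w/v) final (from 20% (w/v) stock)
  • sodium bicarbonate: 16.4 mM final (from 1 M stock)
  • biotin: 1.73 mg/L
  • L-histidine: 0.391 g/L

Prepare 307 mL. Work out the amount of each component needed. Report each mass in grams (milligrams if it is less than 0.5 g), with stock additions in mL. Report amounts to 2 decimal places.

casamino acids 9.13 mL; sodium bicarbonate 5.03 mL; biotin 0.53 mg; L-histidine 120.04 mg

Working volume: 307 mL = 0.307 L.
casamino acids: dilute stock: 0.595% ÷ 20% × 307 mL = 9.13 mL
sodium bicarbonate: dilute stock: 16.4 mM × 307 mL ÷ 1000 mM = 5.03 mL
biotin: 1.73 mg/L × 0.307 L = 0.53 mg
L-histidine: 0.391 g/L × 0.307 L = 0.120037 g = 120.04 mg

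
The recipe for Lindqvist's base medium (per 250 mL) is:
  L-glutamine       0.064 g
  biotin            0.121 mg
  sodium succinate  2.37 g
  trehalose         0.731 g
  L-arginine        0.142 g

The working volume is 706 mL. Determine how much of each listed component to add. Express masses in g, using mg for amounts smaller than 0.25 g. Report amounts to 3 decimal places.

Scale factor = 706 mL / 250 mL = 2.824.
L-glutamine: 0.064 g × (706 mL / 250 mL) = 0.180736 g = 180.736 mg
biotin: 0.121 mg × (706 mL / 250 mL) = 0.342 mg
sodium succinate: 2.37 g × (706 mL / 250 mL) = 6.693 g
trehalose: 0.731 g × (706 mL / 250 mL) = 2.064 g
L-arginine: 0.142 g × (706 mL / 250 mL) = 0.401 g

L-glutamine 180.736 mg; biotin 0.342 mg; sodium succinate 6.693 g; trehalose 2.064 g; L-arginine 0.401 g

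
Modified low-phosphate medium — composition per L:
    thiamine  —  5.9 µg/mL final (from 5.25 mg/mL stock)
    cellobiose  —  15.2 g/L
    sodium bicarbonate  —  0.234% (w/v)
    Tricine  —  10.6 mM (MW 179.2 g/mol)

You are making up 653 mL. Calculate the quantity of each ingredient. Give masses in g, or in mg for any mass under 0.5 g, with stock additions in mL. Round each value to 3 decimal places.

thiamine 0.734 mL; cellobiose 9.926 g; sodium bicarbonate 1.528 g; Tricine 1.240 g

Scale factor relative to 1 L: 0.653.
thiamine: C1V1 = C2V2 → 5.9 µg/mL × 653 mL ÷ 5250 µg/mL = 0.734 mL
cellobiose: 15.2 g/L × 0.653 L = 9.926 g
sodium bicarbonate: 0.234 g per 100 mL × 653 mL ÷ 100 = 1.528 g
Tricine: 10.6 mmol/L × 179.2 g/mol × 0.653 L ÷ 1000 = 1.240 g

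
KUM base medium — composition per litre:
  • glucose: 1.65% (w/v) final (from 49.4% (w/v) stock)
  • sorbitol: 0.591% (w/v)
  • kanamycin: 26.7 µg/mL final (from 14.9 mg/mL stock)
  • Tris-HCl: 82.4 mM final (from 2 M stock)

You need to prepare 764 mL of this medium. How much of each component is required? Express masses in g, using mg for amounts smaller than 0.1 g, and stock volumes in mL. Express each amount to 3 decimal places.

Scale factor relative to 1 L: 0.764.
glucose: V = C2·V2/C1 = 1.65% ÷ 49.4% × 764 mL = 25.518 mL
sorbitol: 0.591% w/v = 5.91 g/L → 5.91 × 0.764 L = 4.515 g
kanamycin: V = C2·V2/C1 = 26.7 µg/mL × 764 mL ÷ 14900 µg/mL = 1.369 mL
Tris-HCl: V = C2·V2/C1 = 82.4 mM × 764 mL ÷ 2000 mM = 31.477 mL

glucose 25.518 mL; sorbitol 4.515 g; kanamycin 1.369 mL; Tris-HCl 31.477 mL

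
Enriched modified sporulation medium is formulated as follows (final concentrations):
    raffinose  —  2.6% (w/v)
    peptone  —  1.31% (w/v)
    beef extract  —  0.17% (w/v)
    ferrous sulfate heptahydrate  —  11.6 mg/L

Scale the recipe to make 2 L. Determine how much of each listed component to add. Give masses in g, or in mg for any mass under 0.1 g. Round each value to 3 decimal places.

Working volume: 2 L.
raffinose: 2.6 g per 100 mL × 2000 mL ÷ 100 = 52.000 g
peptone: 1.31 g per 100 mL × 2000 mL ÷ 100 = 26.200 g
beef extract: 0.17 g per 100 mL × 2000 mL ÷ 100 = 3.400 g
ferrous sulfate heptahydrate: 11.6 mg/L × 2 L = 23.200 mg

raffinose 52.000 g; peptone 26.200 g; beef extract 3.400 g; ferrous sulfate heptahydrate 23.200 mg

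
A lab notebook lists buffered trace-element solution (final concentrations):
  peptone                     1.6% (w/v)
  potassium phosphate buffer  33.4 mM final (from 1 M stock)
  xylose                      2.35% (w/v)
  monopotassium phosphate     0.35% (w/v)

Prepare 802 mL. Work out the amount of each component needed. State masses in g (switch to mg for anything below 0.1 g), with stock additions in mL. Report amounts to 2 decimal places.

Target volume = 802 mL = 0.802 L.
peptone: 1.6 g per 100 mL × 802 mL ÷ 100 = 12.83 g
potassium phosphate buffer: C1V1 = C2V2 → 33.4 mM × 802 mL ÷ 1000 mM = 26.79 mL
xylose: 2.35% w/v = 23.5 g/L → 23.5 × 0.802 L = 18.85 g
monopotassium phosphate: 0.35% w/v = 3.5 g/L → 3.5 × 0.802 L = 2.81 g

peptone 12.83 g; potassium phosphate buffer 26.79 mL; xylose 18.85 g; monopotassium phosphate 2.81 g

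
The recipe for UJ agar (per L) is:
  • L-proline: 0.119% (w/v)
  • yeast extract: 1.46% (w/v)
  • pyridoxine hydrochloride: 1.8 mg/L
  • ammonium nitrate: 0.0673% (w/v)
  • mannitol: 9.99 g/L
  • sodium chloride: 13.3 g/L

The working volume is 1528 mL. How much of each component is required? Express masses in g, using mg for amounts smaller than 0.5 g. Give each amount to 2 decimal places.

Scale factor relative to 1 L: 1.528.
L-proline: 0.119% w/v = 1.19 g/L → 1.19 × 1.528 L = 1.82 g
yeast extract: 1.46 g per 100 mL × 1528 mL ÷ 100 = 22.31 g
pyridoxine hydrochloride: 1.8 mg/L × 1.528 L = 2.75 mg
ammonium nitrate: 0.0673 g per 100 mL × 1528 mL ÷ 100 = 1.03 g
mannitol: 9.99 g/L × 1.528 L = 15.26 g
sodium chloride: 13.3 g/L × 1.528 L = 20.32 g

L-proline 1.82 g; yeast extract 22.31 g; pyridoxine hydrochloride 2.75 mg; ammonium nitrate 1.03 g; mannitol 15.26 g; sodium chloride 20.32 g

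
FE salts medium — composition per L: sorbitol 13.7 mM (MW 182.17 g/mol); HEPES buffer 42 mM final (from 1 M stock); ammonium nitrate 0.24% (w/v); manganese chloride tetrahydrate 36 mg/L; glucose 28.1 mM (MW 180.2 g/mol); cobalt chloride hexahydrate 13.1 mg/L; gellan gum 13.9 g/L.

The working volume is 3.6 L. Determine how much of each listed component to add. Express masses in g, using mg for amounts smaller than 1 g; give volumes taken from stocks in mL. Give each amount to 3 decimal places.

Working volume: 3.6 L.
sorbitol: 13.7 mmol/L × 182.17 g/mol × 3.6 L ÷ 1000 = 8.985 g
HEPES buffer: C1V1 = C2V2 → 42 mM × 3600 mL ÷ 1000 mM = 151.200 mL
ammonium nitrate: 0.24 g per 100 mL × 3600 mL ÷ 100 = 8.640 g
manganese chloride tetrahydrate: 36 mg/L × 3.6 L = 129.600 mg
glucose: 28.1 mmol/L × 180.2 g/mol × 3.6 L ÷ 1000 = 18.229 g
cobalt chloride hexahydrate: 13.1 mg/L × 3.6 L = 47.160 mg
gellan gum: 13.9 g/L × 3.6 L = 50.040 g

sorbitol 8.985 g; HEPES buffer 151.200 mL; ammonium nitrate 8.640 g; manganese chloride tetrahydrate 129.600 mg; glucose 18.229 g; cobalt chloride hexahydrate 47.160 mg; gellan gum 50.040 g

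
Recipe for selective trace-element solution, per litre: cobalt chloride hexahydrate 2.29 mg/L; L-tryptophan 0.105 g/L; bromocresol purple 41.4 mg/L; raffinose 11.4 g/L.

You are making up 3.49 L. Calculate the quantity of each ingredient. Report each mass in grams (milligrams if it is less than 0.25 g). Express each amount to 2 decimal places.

Scale factor relative to 1 L: 3.49.
cobalt chloride hexahydrate: 2.29 mg/L × 3.49 L = 7.99 mg
L-tryptophan: 0.105 g/L × 3.49 L = 0.37 g
bromocresol purple: 41.4 mg/L × 3.49 L = 144.49 mg
raffinose: 11.4 g/L × 3.49 L = 39.79 g

cobalt chloride hexahydrate 7.99 mg; L-tryptophan 0.37 g; bromocresol purple 144.49 mg; raffinose 39.79 g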